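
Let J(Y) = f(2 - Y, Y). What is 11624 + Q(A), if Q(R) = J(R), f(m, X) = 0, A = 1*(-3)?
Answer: 11624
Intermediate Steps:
A = -3
J(Y) = 0
Q(R) = 0
11624 + Q(A) = 11624 + 0 = 11624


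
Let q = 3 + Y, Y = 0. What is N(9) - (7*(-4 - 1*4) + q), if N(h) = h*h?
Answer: 134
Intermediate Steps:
q = 3 (q = 3 + 0 = 3)
N(h) = h²
N(9) - (7*(-4 - 1*4) + q) = 9² - (7*(-4 - 1*4) + 3) = 81 - (7*(-4 - 4) + 3) = 81 - (7*(-8) + 3) = 81 - (-56 + 3) = 81 - 1*(-53) = 81 + 53 = 134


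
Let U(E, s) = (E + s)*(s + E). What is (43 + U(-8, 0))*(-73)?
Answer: -7811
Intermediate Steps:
U(E, s) = (E + s)² (U(E, s) = (E + s)*(E + s) = (E + s)²)
(43 + U(-8, 0))*(-73) = (43 + (-8 + 0)²)*(-73) = (43 + (-8)²)*(-73) = (43 + 64)*(-73) = 107*(-73) = -7811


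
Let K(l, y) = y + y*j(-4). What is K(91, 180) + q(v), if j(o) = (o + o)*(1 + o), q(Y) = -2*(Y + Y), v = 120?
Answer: 4020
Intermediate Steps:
q(Y) = -4*Y
j(o) = 2*o*(1 + o) (j(o) = (2*o)*(1 + o) = 2*o*(1 + o))
K(l, y) = 25*y (K(l, y) = y + y*(2*(-4)*(1 - 4)) = y + y*(2*(-4)*(-3)) = y + y*24 = y + 24*y = 25*y)
K(91, 180) + q(v) = 25*180 - 4*120 = 4500 - 480 = 4020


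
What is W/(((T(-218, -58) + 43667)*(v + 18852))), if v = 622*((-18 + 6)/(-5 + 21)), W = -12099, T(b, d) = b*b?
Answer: -8066/1117728087 ≈ -7.2164e-6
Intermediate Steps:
T(b, d) = b²
v = -933/2 (v = 622*(-12/16) = 622*(-12*1/16) = 622*(-¾) = -933/2 ≈ -466.50)
W/(((T(-218, -58) + 43667)*(v + 18852))) = -12099*1/((-933/2 + 18852)*((-218)² + 43667)) = -12099*2/(36771*(47524 + 43667)) = -12099/(91191*(36771/2)) = -12099/3353184261/2 = -12099*2/3353184261 = -8066/1117728087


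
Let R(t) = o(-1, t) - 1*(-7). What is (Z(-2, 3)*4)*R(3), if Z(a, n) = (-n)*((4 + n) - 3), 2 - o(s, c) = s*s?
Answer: -384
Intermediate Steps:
o(s, c) = 2 - s² (o(s, c) = 2 - s*s = 2 - s²)
Z(a, n) = -n*(1 + n) (Z(a, n) = (-n)*(1 + n) = -n*(1 + n))
R(t) = 8 (R(t) = (2 - 1*(-1)²) - 1*(-7) = (2 - 1*1) + 7 = (2 - 1) + 7 = 1 + 7 = 8)
(Z(-2, 3)*4)*R(3) = (-1*3*(1 + 3)*4)*8 = (-1*3*4*4)*8 = -12*4*8 = -48*8 = -384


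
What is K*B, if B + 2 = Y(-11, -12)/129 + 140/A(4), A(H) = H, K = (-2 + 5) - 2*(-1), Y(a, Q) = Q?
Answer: 7075/43 ≈ 164.53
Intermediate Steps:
K = 5 (K = 3 + 2 = 5)
B = 1415/43 (B = -2 + (-12/129 + 140/4) = -2 + (-12*1/129 + 140*(1/4)) = -2 + (-4/43 + 35) = -2 + 1501/43 = 1415/43 ≈ 32.907)
K*B = 5*(1415/43) = 7075/43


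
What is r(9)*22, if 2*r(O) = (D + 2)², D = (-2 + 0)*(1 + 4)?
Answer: 704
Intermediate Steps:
D = -10 (D = -2*5 = -10)
r(O) = 32 (r(O) = (-10 + 2)²/2 = (½)*(-8)² = (½)*64 = 32)
r(9)*22 = 32*22 = 704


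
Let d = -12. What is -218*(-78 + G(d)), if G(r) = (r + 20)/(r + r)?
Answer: 51230/3 ≈ 17077.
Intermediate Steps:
G(r) = (20 + r)/(2*r) (G(r) = (20 + r)/((2*r)) = (20 + r)*(1/(2*r)) = (20 + r)/(2*r))
-218*(-78 + G(d)) = -218*(-78 + (1/2)*(20 - 12)/(-12)) = -218*(-78 + (1/2)*(-1/12)*8) = -218*(-78 - 1/3) = -218*(-235/3) = 51230/3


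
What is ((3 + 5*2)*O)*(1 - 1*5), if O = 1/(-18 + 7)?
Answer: 52/11 ≈ 4.7273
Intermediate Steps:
O = -1/11 (O = 1/(-11) = -1/11 ≈ -0.090909)
((3 + 5*2)*O)*(1 - 1*5) = ((3 + 5*2)*(-1/11))*(1 - 1*5) = ((3 + 10)*(-1/11))*(1 - 5) = (13*(-1/11))*(-4) = -13/11*(-4) = 52/11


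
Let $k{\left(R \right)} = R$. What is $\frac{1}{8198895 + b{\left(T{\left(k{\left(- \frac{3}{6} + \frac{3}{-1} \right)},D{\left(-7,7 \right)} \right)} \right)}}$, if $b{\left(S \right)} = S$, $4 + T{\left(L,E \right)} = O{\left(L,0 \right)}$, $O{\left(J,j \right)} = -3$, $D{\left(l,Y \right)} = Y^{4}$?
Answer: $\frac{1}{8198888} \approx 1.2197 \cdot 10^{-7}$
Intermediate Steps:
$T{\left(L,E \right)} = -7$ ($T{\left(L,E \right)} = -4 - 3 = -7$)
$\frac{1}{8198895 + b{\left(T{\left(k{\left(- \frac{3}{6} + \frac{3}{-1} \right)},D{\left(-7,7 \right)} \right)} \right)}} = \frac{1}{8198895 - 7} = \frac{1}{8198888}$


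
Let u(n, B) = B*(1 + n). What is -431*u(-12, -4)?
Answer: -18964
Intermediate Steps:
-431*u(-12, -4) = -(-1724)*(1 - 12) = -(-1724)*(-11) = -431*44 = -18964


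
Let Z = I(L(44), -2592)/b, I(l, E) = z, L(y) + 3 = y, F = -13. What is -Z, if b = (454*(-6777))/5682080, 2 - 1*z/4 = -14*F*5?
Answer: -45456640/6777 ≈ -6707.5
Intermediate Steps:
L(y) = -3 + y
z = -3632 (z = 8 - 4*(-14*(-13))*5 = 8 - 728*5 = 8 - 4*910 = 8 - 3640 = -3632)
I(l, E) = -3632
b = -1538379/2841040 (b = -3076758*1/5682080 = -1538379/2841040 ≈ -0.54148)
Z = 45456640/6777 (Z = -3632/(-1538379/2841040) = -3632*(-2841040/1538379) = 45456640/6777 ≈ 6707.5)
-Z = -1*45456640/6777 = -45456640/6777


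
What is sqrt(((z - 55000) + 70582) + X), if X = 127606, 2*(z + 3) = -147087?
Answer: sqrt(278566)/2 ≈ 263.90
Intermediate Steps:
z = -147093/2 (z = -3 + (1/2)*(-147087) = -3 - 147087/2 = -147093/2 ≈ -73547.)
sqrt(((z - 55000) + 70582) + X) = sqrt(((-147093/2 - 55000) + 70582) + 127606) = sqrt((-257093/2 + 70582) + 127606) = sqrt(-115929/2 + 127606) = sqrt(139283/2) = sqrt(278566)/2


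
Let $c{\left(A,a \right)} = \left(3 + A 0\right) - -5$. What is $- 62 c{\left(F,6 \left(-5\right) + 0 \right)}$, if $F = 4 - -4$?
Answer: $-496$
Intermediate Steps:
$F = 8$ ($F = 4 + 4 = 8$)
$c{\left(A,a \right)} = 8$ ($c{\left(A,a \right)} = \left(3 + 0\right) + 5 = 3 + 5 = 8$)
$- 62 c{\left(F,6 \left(-5\right) + 0 \right)} = \left(-62\right) 8 = -496$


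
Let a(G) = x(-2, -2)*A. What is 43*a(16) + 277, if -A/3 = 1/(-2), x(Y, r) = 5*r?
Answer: -368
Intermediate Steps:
A = 3/2 (A = -3/(-2) = -3*(-1/2) = 3/2 ≈ 1.5000)
a(G) = -15 (a(G) = (5*(-2))*(3/2) = -10*3/2 = -15)
43*a(16) + 277 = 43*(-15) + 277 = -645 + 277 = -368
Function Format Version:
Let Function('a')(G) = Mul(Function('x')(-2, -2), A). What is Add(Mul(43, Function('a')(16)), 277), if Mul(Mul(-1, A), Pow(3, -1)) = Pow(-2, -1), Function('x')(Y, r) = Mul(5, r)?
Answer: -368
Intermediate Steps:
A = Rational(3, 2) (A = Mul(-3, Pow(-2, -1)) = Mul(-3, Rational(-1, 2)) = Rational(3, 2) ≈ 1.5000)
Function('a')(G) = -15 (Function('a')(G) = Mul(Mul(5, -2), Rational(3, 2)) = Mul(-10, Rational(3, 2)) = -15)
Add(Mul(43, Function('a')(16)), 277) = Add(Mul(43, -15), 277) = Add(-645, 277) = -368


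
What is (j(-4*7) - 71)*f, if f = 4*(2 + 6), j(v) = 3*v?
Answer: -4960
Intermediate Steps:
f = 32 (f = 4*8 = 32)
(j(-4*7) - 71)*f = (3*(-4*7) - 71)*32 = (3*(-28) - 71)*32 = (-84 - 71)*32 = -155*32 = -4960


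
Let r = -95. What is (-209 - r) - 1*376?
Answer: -490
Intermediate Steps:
(-209 - r) - 1*376 = (-209 - 1*(-95)) - 1*376 = (-209 + 95) - 376 = -114 - 376 = -490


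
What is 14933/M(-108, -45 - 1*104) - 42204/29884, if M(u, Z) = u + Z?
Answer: -114276050/1920047 ≈ -59.517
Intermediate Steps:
M(u, Z) = Z + u
14933/M(-108, -45 - 1*104) - 42204/29884 = 14933/((-45 - 1*104) - 108) - 42204/29884 = 14933/((-45 - 104) - 108) - 42204*1/29884 = 14933/(-149 - 108) - 10551/7471 = 14933/(-257) - 10551/7471 = 14933*(-1/257) - 10551/7471 = -14933/257 - 10551/7471 = -114276050/1920047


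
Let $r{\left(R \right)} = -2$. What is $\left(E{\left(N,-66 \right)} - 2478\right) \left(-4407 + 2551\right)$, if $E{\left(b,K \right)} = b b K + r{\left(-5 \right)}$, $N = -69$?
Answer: $587806336$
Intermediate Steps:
$E{\left(b,K \right)} = -2 + K b^{2}$ ($E{\left(b,K \right)} = b b K - 2 = b^{2} K - 2 = K b^{2} - 2 = -2 + K b^{2}$)
$\left(E{\left(N,-66 \right)} - 2478\right) \left(-4407 + 2551\right) = \left(\left(-2 - 66 \left(-69\right)^{2}\right) - 2478\right) \left(-4407 + 2551\right) = \left(\left(-2 - 314226\right) - 2478\right) \left(-1856\right) = \left(-314228 - 2478\right) \left(-1856\right) = \left(-316706\right) \left(-1856\right) = 587806336$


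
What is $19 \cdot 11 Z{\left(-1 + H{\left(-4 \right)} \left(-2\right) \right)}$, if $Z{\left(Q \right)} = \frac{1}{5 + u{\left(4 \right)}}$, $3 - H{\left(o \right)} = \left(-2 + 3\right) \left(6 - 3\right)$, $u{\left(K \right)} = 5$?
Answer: $\frac{209}{10} \approx 20.9$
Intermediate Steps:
$H{\left(o \right)} = 0$ ($H{\left(o \right)} = 3 - \left(-2 + 3\right) \left(6 - 3\right) = 3 - 1 \cdot 3 = 3 - 3 = 0$)
$Z{\left(Q \right)} = \frac{1}{10}$ ($Z{\left(Q \right)} = \frac{1}{5 + 5} = \frac{1}{10}$)
$19 \cdot 11 Z{\left(-1 + H{\left(-4 \right)} \left(-2\right) \right)} = 19 \cdot 11 \cdot \frac{1}{10} = 209 \cdot \frac{1}{10} = \frac{209}{10}$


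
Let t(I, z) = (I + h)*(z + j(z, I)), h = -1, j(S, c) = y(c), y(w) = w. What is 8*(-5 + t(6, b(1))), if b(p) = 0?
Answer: 200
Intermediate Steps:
j(S, c) = c
t(I, z) = (-1 + I)*(I + z) (t(I, z) = (I - 1)*(z + I) = (-1 + I)*(I + z))
8*(-5 + t(6, b(1))) = 8*(-5 + (6**2 - 1*6 - 1*0 + 6*0)) = 8*(-5 + (36 - 6 + 0 + 0)) = 8*(-5 + 30) = 8*25 = 200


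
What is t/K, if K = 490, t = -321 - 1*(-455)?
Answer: 67/245 ≈ 0.27347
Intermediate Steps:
t = 134 (t = -321 + 455 = 134)
t/K = 134/490 = 134*(1/490) = 67/245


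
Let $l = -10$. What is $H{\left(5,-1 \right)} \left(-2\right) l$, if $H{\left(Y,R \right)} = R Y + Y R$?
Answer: $-200$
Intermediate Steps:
$H{\left(Y,R \right)} = 2 R Y$ ($H{\left(Y,R \right)} = R Y + R Y = 2 R Y$)
$H{\left(5,-1 \right)} \left(-2\right) l = 2 \left(-1\right) 5 \left(-2\right) \left(-10\right) = \left(-10\right) \left(-2\right) \left(-10\right) = 20 \left(-10\right) = -200$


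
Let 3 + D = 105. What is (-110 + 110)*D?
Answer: 0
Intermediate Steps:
D = 102 (D = -3 + 105 = 102)
(-110 + 110)*D = (-110 + 110)*102 = 0*102 = 0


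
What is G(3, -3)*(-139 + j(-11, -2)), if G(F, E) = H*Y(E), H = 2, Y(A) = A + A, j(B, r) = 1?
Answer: 1656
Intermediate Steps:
Y(A) = 2*A
G(F, E) = 4*E (G(F, E) = 2*(2*E) = 4*E)
G(3, -3)*(-139 + j(-11, -2)) = (4*(-3))*(-139 + 1) = -12*(-138) = 1656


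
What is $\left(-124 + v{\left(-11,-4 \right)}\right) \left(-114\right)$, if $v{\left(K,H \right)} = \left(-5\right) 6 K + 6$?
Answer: $-24168$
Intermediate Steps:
$v{\left(K,H \right)} = 6 - 30 K$ ($v{\left(K,H \right)} = - 30 K + 6 = 6 - 30 K$)
$\left(-124 + v{\left(-11,-4 \right)}\right) \left(-114\right) = \left(-124 + \left(6 - -330\right)\right) \left(-114\right) = \left(-124 + \left(6 + 330\right)\right) \left(-114\right) = \left(-124 + 336\right) \left(-114\right) = 212 \left(-114\right) = -24168$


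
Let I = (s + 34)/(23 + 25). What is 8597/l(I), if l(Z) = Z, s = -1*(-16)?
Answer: 206328/25 ≈ 8253.1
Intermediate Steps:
s = 16
I = 25/24 (I = (16 + 34)/(23 + 25) = 50/48 = 50*(1/48) = 25/24 ≈ 1.0417)
8597/l(I) = 8597/(25/24) = 8597*(24/25) = 206328/25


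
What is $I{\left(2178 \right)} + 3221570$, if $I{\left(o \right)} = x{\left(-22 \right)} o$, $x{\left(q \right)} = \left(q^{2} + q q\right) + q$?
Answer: $5281958$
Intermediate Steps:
$x{\left(q \right)} = q + 2 q^{2}$ ($x{\left(q \right)} = \left(q^{2} + q^{2}\right) + q = 2 q^{2} + q = q + 2 q^{2}$)
$I{\left(o \right)} = 946 o$ ($I{\left(o \right)} = - 22 \left(1 + 2 \left(-22\right)\right) o = - 22 \left(1 - 44\right) o = \left(-22\right) \left(-43\right) o = 946 o$)
$I{\left(2178 \right)} + 3221570 = 946 \cdot 2178 + 3221570 = 2060388 + 3221570 = 5281958$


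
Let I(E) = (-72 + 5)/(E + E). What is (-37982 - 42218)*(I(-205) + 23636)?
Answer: -77720432540/41 ≈ -1.8956e+9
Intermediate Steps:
I(E) = -67/(2*E) (I(E) = -67*1/(2*E) = -67/(2*E))
(-37982 - 42218)*(I(-205) + 23636) = (-37982 - 42218)*(-67/2/(-205) + 23636) = -80200*(-67/2*(-1/205) + 23636) = -80200*(67/410 + 23636) = -80200*9690827/410 = -77720432540/41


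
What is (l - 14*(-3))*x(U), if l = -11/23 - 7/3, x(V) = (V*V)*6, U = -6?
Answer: 194688/23 ≈ 8464.7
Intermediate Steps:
x(V) = 6*V² (x(V) = V²*6 = 6*V²)
l = -194/69 (l = -11*1/23 - 7*⅓ = -11/23 - 7/3 = -194/69 ≈ -2.8116)
(l - 14*(-3))*x(U) = (-194/69 - 14*(-3))*(6*(-6)²) = (-194/69 + 42)*(6*36) = (2704/69)*216 = 194688/23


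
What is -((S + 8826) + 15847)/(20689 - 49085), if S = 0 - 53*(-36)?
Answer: 26581/28396 ≈ 0.93608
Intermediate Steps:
S = 1908 (S = 0 + 1908 = 1908)
-((S + 8826) + 15847)/(20689 - 49085) = -((1908 + 8826) + 15847)/(20689 - 49085) = -(10734 + 15847)/(-28396) = -26581*(-1)/28396 = -1*(-26581/28396) = 26581/28396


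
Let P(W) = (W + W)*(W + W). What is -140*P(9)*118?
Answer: -5352480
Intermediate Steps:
P(W) = 4*W² (P(W) = (2*W)*(2*W) = 4*W²)
-140*P(9)*118 = -560*9²*118 = -560*81*118 = -140*324*118 = -45360*118 = -5352480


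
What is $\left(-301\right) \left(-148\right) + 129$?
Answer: $44677$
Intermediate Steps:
$\left(-301\right) \left(-148\right) + 129 = 44548 + 129 = 44677$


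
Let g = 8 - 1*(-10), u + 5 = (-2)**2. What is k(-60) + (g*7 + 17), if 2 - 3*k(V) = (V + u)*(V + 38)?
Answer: -911/3 ≈ -303.67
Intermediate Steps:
u = -1 (u = -5 + (-2)**2 = -5 + 4 = -1)
g = 18 (g = 8 + 10 = 18)
k(V) = 2/3 - (-1 + V)*(38 + V)/3 (k(V) = 2/3 - (V - 1)*(V + 38)/3 = 2/3 - (-1 + V)*(38 + V)/3)
k(-60) + (g*7 + 17) = (40/3 - 37/3*(-60) - 1/3*(-60)**2) + (18*7 + 17) = (40/3 + 740 - 1/3*3600) + (126 + 17) = (40/3 + 740 - 1200) + 143 = -1340/3 + 143 = -911/3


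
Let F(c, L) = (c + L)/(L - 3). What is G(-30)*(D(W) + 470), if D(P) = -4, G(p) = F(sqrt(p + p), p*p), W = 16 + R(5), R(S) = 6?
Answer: 139800/299 + 932*I*sqrt(15)/897 ≈ 467.56 + 4.0241*I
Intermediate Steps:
F(c, L) = (L + c)/(-3 + L)
W = 22 (W = 16 + 6 = 22)
G(p) = (p**2 + sqrt(2)*sqrt(p))/(-3 + p**2) (G(p) = (p*p + sqrt(p + p))/(-3 + p*p) = (p**2 + sqrt(2*p))/(-3 + p**2) = (p**2 + sqrt(2)*sqrt(p))/(-3 + p**2))
G(-30)*(D(W) + 470) = (((-30)**2 + sqrt(2)*sqrt(-30))/(-3 + (-30)**2))*(-4 + 470) = ((900 + sqrt(2)*(I*sqrt(30)))/(-3 + 900))*466 = ((900 + 2*I*sqrt(15))/897)*466 = (300/299 + 2*I*sqrt(15)/897)*466 = 139800/299 + 932*I*sqrt(15)/897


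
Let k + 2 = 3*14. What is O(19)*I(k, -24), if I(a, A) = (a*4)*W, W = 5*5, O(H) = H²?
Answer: 1444000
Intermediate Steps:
W = 25
k = 40 (k = -2 + 3*14 = -2 + 42 = 40)
I(a, A) = 100*a (I(a, A) = (a*4)*25 = (4*a)*25 = 100*a)
O(19)*I(k, -24) = 19²*(100*40) = 361*4000 = 1444000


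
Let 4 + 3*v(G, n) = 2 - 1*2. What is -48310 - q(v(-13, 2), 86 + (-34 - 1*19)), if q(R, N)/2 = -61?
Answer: -48188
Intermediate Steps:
v(G, n) = -4/3 (v(G, n) = -4/3 + (2 - 1*2)/3 = -4/3 + (2 - 2)/3 = -4/3 + (⅓)*0 = -4/3 + 0 = -4/3)
q(R, N) = -122 (q(R, N) = 2*(-61) = -122)
-48310 - q(v(-13, 2), 86 + (-34 - 1*19)) = -48310 - 1*(-122) = -48310 + 122 = -48188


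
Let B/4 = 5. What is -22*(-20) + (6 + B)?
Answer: 466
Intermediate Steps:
B = 20 (B = 4*5 = 20)
-22*(-20) + (6 + B) = -22*(-20) + (6 + 20) = 440 + 26 = 466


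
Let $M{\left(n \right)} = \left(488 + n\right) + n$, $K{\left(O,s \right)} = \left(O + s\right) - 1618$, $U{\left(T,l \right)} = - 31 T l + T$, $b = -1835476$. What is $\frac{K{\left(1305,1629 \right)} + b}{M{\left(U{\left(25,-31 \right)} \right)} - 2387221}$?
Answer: $\frac{1834160}{2338633} \approx 0.78429$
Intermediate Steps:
$U{\left(T,l \right)} = T - 31 T l$ ($U{\left(T,l \right)} = - 31 T l + T = T - 31 T l$)
$K{\left(O,s \right)} = -1618 + O + s$
$M{\left(n \right)} = 488 + 2 n$
$\frac{K{\left(1305,1629 \right)} + b}{M{\left(U{\left(25,-31 \right)} \right)} - 2387221} = \frac{\left(-1618 + 1305 + 1629\right) - 1835476}{\left(488 + 2 \cdot 25 \left(1 - -961\right)\right) - 2387221} = \frac{1316 - 1835476}{\left(488 + 2 \cdot 25 \left(1 + 961\right)\right) - 2387221} = - \frac{1834160}{\left(488 + 2 \cdot 25 \cdot 962\right) - 2387221} = - \frac{1834160}{\left(488 + 2 \cdot 24050\right) - 2387221} = - \frac{1834160}{\left(488 + 48100\right) - 2387221} = - \frac{1834160}{48588 - 2387221} = - \frac{1834160}{-2338633} = \left(-1834160\right) \left(- \frac{1}{2338633}\right) = \frac{1834160}{2338633}$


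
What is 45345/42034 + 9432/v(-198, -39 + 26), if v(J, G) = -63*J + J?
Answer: 26475553/14333594 ≈ 1.8471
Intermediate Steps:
v(J, G) = -62*J
45345/42034 + 9432/v(-198, -39 + 26) = 45345/42034 + 9432/((-62*(-198))) = 45345*(1/42034) + 9432/12276 = 45345/42034 + 9432*(1/12276) = 45345/42034 + 262/341 = 26475553/14333594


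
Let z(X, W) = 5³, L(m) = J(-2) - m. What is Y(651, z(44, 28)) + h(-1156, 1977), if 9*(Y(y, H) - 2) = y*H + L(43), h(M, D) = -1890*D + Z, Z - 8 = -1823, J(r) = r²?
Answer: -11187917/3 ≈ -3.7293e+6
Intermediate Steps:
L(m) = 4 - m (L(m) = (-2)² - m = 4 - m)
Z = -1815 (Z = 8 - 1823 = -1815)
z(X, W) = 125
h(M, D) = -1815 - 1890*D (h(M, D) = -1890*D - 1815 = -1815 - 1890*D)
Y(y, H) = -7/3 + H*y/9 (Y(y, H) = 2 + (y*H + (4 - 1*43))/9 = 2 + (H*y + (4 - 43))/9 = 2 + (H*y - 39)/9 = 2 + (-39 + H*y)/9 = 2 + (-13/3 + H*y/9) = -7/3 + H*y/9)
Y(651, z(44, 28)) + h(-1156, 1977) = (-7/3 + (⅑)*125*651) + (-1815 - 1890*1977) = (-7/3 + 27125/3) + (-1815 - 3736530) = 27118/3 - 3738345 = -11187917/3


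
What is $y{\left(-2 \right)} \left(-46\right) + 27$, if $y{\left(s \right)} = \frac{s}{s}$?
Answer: $-19$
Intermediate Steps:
$y{\left(s \right)} = 1$
$y{\left(-2 \right)} \left(-46\right) + 27 = 1 \left(-46\right) + 27 = -46 + 27 = -19$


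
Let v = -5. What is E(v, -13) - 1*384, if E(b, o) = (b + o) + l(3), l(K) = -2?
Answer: -404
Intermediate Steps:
E(b, o) = -2 + b + o (E(b, o) = (b + o) - 2 = -2 + b + o)
E(v, -13) - 1*384 = (-2 - 5 - 13) - 1*384 = -20 - 384 = -404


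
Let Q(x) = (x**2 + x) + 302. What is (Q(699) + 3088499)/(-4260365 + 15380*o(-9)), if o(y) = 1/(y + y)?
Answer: -32202909/38350975 ≈ -0.83969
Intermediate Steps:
o(y) = 1/(2*y)
Q(x) = 302 + x + x**2 (Q(x) = (x + x**2) + 302 = 302 + x + x**2)
(Q(699) + 3088499)/(-4260365 + 15380*o(-9)) = ((302 + 699 + 699**2) + 3088499)/(-4260365 + 15380*((1/2)/(-9))) = ((302 + 699 + 488601) + 3088499)/(-4260365 + 15380*((1/2)*(-1/9))) = (489602 + 3088499)/(-4260365 + 15380*(-1/18)) = 3578101/(-4260365 - 7690/9) = 3578101/(-38350975/9) = 3578101*(-9/38350975) = -32202909/38350975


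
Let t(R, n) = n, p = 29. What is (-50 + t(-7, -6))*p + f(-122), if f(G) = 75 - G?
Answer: -1427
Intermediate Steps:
(-50 + t(-7, -6))*p + f(-122) = (-50 - 6)*29 + (75 - 1*(-122)) = -56*29 + (75 + 122) = -1624 + 197 = -1427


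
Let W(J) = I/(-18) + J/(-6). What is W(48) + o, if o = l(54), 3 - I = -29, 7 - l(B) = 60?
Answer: -565/9 ≈ -62.778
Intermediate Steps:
l(B) = -53 (l(B) = 7 - 1*60 = 7 - 60 = -53)
I = 32 (I = 3 - 1*(-29) = 3 + 29 = 32)
W(J) = -16/9 - J/6 (W(J) = 32/(-18) + J/(-6) = 32*(-1/18) + J*(-1/6) = -16/9 - J/6)
o = -53
W(48) + o = (-16/9 - 1/6*48) - 53 = (-16/9 - 8) - 53 = -88/9 - 53 = -565/9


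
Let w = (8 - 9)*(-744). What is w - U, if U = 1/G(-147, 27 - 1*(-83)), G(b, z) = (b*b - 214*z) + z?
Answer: 1354825/1821 ≈ 744.00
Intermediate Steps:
G(b, z) = b**2 - 213*z (G(b, z) = (b**2 - 214*z) + z = b**2 - 213*z)
w = 744 (w = -1*(-744) = 744)
U = -1/1821 (U = 1/((-147)**2 - 213*(27 - 1*(-83))) = 1/(21609 - 213*(27 + 83)) = 1/(21609 - 213*110) = 1/(21609 - 23430) = 1/(-1821) = -1/1821 ≈ -0.00054915)
w - U = 744 - 1*(-1/1821) = 744 + 1/1821 = 1354825/1821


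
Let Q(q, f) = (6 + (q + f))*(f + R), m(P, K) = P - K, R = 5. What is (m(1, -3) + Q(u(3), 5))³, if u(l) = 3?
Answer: 2985984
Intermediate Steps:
Q(q, f) = (5 + f)*(6 + f + q) (Q(q, f) = (6 + (q + f))*(f + 5) = (6 + (f + q))*(5 + f) = (6 + f + q)*(5 + f) = (5 + f)*(6 + f + q))
(m(1, -3) + Q(u(3), 5))³ = ((1 - 1*(-3)) + (30 + 5² + 5*3 + 11*5 + 5*3))³ = ((1 + 3) + (30 + 25 + 15 + 55 + 15))³ = (4 + 140)³ = 144³ = 2985984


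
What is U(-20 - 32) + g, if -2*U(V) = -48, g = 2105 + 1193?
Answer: 3322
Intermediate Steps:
g = 3298
U(V) = 24 (U(V) = -½*(-48) = 24)
U(-20 - 32) + g = 24 + 3298 = 3322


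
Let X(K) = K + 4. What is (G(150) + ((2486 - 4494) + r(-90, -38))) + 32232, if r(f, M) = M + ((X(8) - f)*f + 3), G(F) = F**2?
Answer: 43509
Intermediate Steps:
X(K) = 4 + K
r(f, M) = 3 + M + f*(12 - f) (r(f, M) = M + (((4 + 8) - f)*f + 3) = M + ((12 - f)*f + 3) = M + (f*(12 - f) + 3) = M + (3 + f*(12 - f)) = 3 + M + f*(12 - f))
(G(150) + ((2486 - 4494) + r(-90, -38))) + 32232 = (150**2 + ((2486 - 4494) + (3 - 38 - 1*(-90)**2 + 12*(-90)))) + 32232 = (22500 + (-2008 + (3 - 38 - 1*8100 - 1080))) + 32232 = (22500 + (-2008 + (3 - 38 - 8100 - 1080))) + 32232 = (22500 + (-2008 - 9215)) + 32232 = (22500 - 11223) + 32232 = 11277 + 32232 = 43509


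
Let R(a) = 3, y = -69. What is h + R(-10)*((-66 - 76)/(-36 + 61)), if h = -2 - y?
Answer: 1249/25 ≈ 49.960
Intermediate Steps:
h = 67 (h = -2 - 1*(-69) = -2 + 69 = 67)
h + R(-10)*((-66 - 76)/(-36 + 61)) = 67 + 3*((-66 - 76)/(-36 + 61)) = 67 + 3*(-142/25) = 67 - 426/25 = 1249/25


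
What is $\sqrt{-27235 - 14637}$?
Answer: $4 i \sqrt{2617} \approx 204.63 i$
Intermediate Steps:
$\sqrt{-27235 - 14637} = \sqrt{-41872} = 4 i \sqrt{2617}$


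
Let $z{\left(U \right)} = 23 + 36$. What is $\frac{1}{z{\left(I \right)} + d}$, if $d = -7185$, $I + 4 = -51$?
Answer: $- \frac{1}{7126} \approx -0.00014033$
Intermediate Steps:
$I = -55$ ($I = -4 - 51 = -55$)
$z{\left(U \right)} = 59$
$\frac{1}{z{\left(I \right)} + d} = \frac{1}{59 - 7185} = \frac{1}{-7126} = - \frac{1}{7126}$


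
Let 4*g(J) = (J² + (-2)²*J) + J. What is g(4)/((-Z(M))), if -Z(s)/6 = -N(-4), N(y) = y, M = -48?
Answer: 3/8 ≈ 0.37500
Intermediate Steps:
Z(s) = -24 (Z(s) = -(-6)*(-4) = -6*4 = -24)
g(J) = J²/4 + 5*J/4 (g(J) = ((J² + (-2)²*J) + J)/4 = ((J² + 4*J) + J)/4 = (J² + 5*J)/4 = J²/4 + 5*J/4)
g(4)/((-Z(M))) = ((¼)*4*(5 + 4))/((-1*(-24))) = ((¼)*4*9)/24 = 9*(1/24) = 3/8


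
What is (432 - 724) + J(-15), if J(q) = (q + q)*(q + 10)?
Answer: -142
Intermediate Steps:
J(q) = 2*q*(10 + q) (J(q) = (2*q)*(10 + q) = 2*q*(10 + q))
(432 - 724) + J(-15) = (432 - 724) + 2*(-15)*(10 - 15) = -292 + 2*(-15)*(-5) = -292 + 150 = -142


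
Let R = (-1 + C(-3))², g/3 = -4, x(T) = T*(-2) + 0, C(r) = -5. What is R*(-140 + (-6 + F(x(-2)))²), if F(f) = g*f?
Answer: 99936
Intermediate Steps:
x(T) = -2*T (x(T) = -2*T + 0 = -2*T)
g = -12 (g = 3*(-4) = -12)
F(f) = -12*f
R = 36 (R = (-1 - 5)² = (-6)² = 36)
R*(-140 + (-6 + F(x(-2)))²) = 36*(-140 + (-6 - (-24)*(-2))²) = 36*(-140 + (-6 - 12*4)²) = 36*(-140 + (-6 - 48)²) = 36*(-140 + (-54)²) = 36*(-140 + 2916) = 36*2776 = 99936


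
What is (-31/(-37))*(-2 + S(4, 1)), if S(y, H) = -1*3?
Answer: -155/37 ≈ -4.1892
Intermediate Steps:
S(y, H) = -3
(-31/(-37))*(-2 + S(4, 1)) = (-31/(-37))*(-2 - 3) = -31*(-1/37)*(-5) = (31/37)*(-5) = -155/37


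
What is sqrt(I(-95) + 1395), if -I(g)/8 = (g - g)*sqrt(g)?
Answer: 3*sqrt(155) ≈ 37.350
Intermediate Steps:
I(g) = 0 (I(g) = -8*(g - g)*sqrt(g) = -0*sqrt(g) = -8*0 = 0)
sqrt(I(-95) + 1395) = sqrt(0 + 1395) = sqrt(1395) = 3*sqrt(155)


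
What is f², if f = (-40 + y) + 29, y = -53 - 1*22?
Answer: 7396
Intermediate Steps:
y = -75 (y = -53 - 22 = -75)
f = -86 (f = (-40 - 75) + 29 = -115 + 29 = -86)
f² = (-86)² = 7396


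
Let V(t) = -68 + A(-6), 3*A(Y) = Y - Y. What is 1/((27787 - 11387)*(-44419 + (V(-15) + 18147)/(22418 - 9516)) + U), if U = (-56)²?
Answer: -6451/4699201813464 ≈ -1.3728e-9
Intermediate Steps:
A(Y) = 0 (A(Y) = (Y - Y)/3 = (⅓)*0 = 0)
V(t) = -68 (V(t) = -68 + 0 = -68)
U = 3136
1/((27787 - 11387)*(-44419 + (V(-15) + 18147)/(22418 - 9516)) + U) = 1/((27787 - 11387)*(-44419 + (-68 + 18147)/(22418 - 9516)) + 3136) = 1/(16400*(-44419 + 18079/12902) + 3136) = 1/(16400*(-573075859/12902) + 3136) = 1/(-4699222043800/6451 + 3136) = 1/(-4699201813464/6451) = -6451/4699201813464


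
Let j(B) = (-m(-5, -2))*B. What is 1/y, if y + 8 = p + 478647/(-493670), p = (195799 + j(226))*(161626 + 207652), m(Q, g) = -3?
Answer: 493670/35818045967846013 ≈ 1.3783e-11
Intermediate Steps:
j(B) = 3*B (j(B) = (-1*(-3))*B = 3*B)
p = 72554633606 (p = (195799 + 3*226)*(161626 + 207652) = (195799 + 678)*369278 = 196477*369278 = 72554633606)
y = 35818045967846013/493670 (y = -8 + (72554633606 + 478647/(-493670)) = -8 + (72554633606 + 478647*(-1/493670)) = -8 + (72554633606 - 478647/493670) = -8 + 35818045971795373/493670 = 35818045967846013/493670 ≈ 7.2555e+10)
1/y = 1/(35818045967846013/493670) = 493670/35818045967846013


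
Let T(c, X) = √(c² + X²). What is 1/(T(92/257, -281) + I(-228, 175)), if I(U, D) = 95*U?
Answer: -1430621340/30982042920847 - 257*√5215303553/30982042920847 ≈ -4.6775e-5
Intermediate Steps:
T(c, X) = √(X² + c²)
1/(T(92/257, -281) + I(-228, 175)) = 1/(√((-281)² + (92/257)²) + 95*(-228)) = 1/(√(78961 + (92*(1/257))²) - 21660) = 1/(√(78961 + (92/257)²) - 21660) = 1/(√(78961 + 8464/66049) - 21660) = 1/(√(5215303553/66049) - 21660) = 1/(√5215303553/257 - 21660) = 1/(-21660 + √5215303553/257)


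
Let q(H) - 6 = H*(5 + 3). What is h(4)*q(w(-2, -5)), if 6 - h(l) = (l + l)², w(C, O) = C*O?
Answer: -4988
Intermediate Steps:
h(l) = 6 - 4*l² (h(l) = 6 - (l + l)² = 6 - (2*l)² = 6 - 4*l²)
q(H) = 6 + 8*H (q(H) = 6 + H*(5 + 3) = 6 + H*8 = 6 + 8*H)
h(4)*q(w(-2, -5)) = (6 - 4*4²)*(6 + 8*(-2*(-5))) = (6 - 4*16)*(6 + 8*10) = (6 - 64)*(6 + 80) = -58*86 = -4988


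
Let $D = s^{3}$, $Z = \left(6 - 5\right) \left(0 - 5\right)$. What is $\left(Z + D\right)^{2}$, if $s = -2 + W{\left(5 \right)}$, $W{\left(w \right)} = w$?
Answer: $484$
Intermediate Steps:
$s = 3$ ($s = -2 + 5 = 3$)
$Z = -5$ ($Z = 1 \left(-5\right) = -5$)
$D = 27$ ($D = 3^{3} = 27$)
$\left(Z + D\right)^{2} = \left(-5 + 27\right)^{2} = 22^{2} = 484$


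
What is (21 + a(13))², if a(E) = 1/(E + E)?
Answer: 299209/676 ≈ 442.62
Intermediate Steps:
a(E) = 1/(2*E)
(21 + a(13))² = (21 + (½)/13)² = (21 + (½)*(1/13))² = (21 + 1/26)² = (547/26)² = 299209/676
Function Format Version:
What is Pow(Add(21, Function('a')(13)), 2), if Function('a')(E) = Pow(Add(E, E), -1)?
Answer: Rational(299209, 676) ≈ 442.62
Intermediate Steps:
Function('a')(E) = Mul(Rational(1, 2), Pow(E, -1)) (Function('a')(E) = Pow(Mul(2, E), -1) = Mul(Rational(1, 2), Pow(E, -1)))
Pow(Add(21, Function('a')(13)), 2) = Pow(Add(21, Mul(Rational(1, 2), Pow(13, -1))), 2) = Pow(Add(21, Mul(Rational(1, 2), Rational(1, 13))), 2) = Pow(Add(21, Rational(1, 26)), 2) = Pow(Rational(547, 26), 2) = Rational(299209, 676)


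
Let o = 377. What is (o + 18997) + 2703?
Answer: 22077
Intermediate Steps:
(o + 18997) + 2703 = (377 + 18997) + 2703 = 19374 + 2703 = 22077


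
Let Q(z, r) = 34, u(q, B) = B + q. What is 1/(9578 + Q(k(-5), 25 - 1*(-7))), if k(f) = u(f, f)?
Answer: 1/9612 ≈ 0.00010404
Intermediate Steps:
k(f) = 2*f (k(f) = f + f = 2*f)
1/(9578 + Q(k(-5), 25 - 1*(-7))) = 1/(9578 + 34) = 1/9612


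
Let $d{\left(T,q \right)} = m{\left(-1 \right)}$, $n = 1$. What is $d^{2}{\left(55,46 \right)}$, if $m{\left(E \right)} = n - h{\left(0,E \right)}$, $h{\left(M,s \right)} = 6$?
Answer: $25$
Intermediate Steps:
$m{\left(E \right)} = -5$ ($m{\left(E \right)} = 1 - 6 = -5$)
$d{\left(T,q \right)} = -5$
$d^{2}{\left(55,46 \right)} = \left(-5\right)^{2} = 25$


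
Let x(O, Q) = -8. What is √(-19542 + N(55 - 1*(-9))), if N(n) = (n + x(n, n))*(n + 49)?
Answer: I*√13214 ≈ 114.95*I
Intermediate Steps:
N(n) = (-8 + n)*(49 + n) (N(n) = (n - 8)*(n + 49) = (-8 + n)*(49 + n))
√(-19542 + N(55 - 1*(-9))) = √(-19542 + (-392 + (55 - 1*(-9))² + 41*(55 - 1*(-9)))) = √(-19542 + (-392 + (55 + 9)² + 41*(55 + 9))) = √(-19542 + (-392 + 64² + 41*64)) = √(-19542 + (-392 + 4096 + 2624)) = √(-19542 + 6328) = √(-13214) = I*√13214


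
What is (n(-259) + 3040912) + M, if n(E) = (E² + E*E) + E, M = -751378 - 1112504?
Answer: 1310933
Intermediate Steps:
M = -1863882
n(E) = E + 2*E² (n(E) = (E² + E²) + E = 2*E² + E = E + 2*E²)
(n(-259) + 3040912) + M = (-259*(1 + 2*(-259)) + 3040912) - 1863882 = (-259*(1 - 518) + 3040912) - 1863882 = (-259*(-517) + 3040912) - 1863882 = (133903 + 3040912) - 1863882 = 3174815 - 1863882 = 1310933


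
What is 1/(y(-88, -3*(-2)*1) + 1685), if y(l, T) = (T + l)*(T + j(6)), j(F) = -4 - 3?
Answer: 1/1767 ≈ 0.00056593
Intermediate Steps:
j(F) = -7
y(l, T) = (-7 + T)*(T + l) (y(l, T) = (T + l)*(T - 7) = (T + l)*(-7 + T) = (-7 + T)*(T + l))
1/(y(-88, -3*(-2)*1) + 1685) = 1/(((-3*(-2)*1)² - 7*(-3*(-2)) - 7*(-88) + (-3*(-2)*1)*(-88)) + 1685) = 1/(((6*1)² - 42 + 616 + (6*1)*(-88)) + 1685) = 1/((6² - 7*6 + 616 + 6*(-88)) + 1685) = 1/((36 - 42 + 616 - 528) + 1685) = 1/(82 + 1685) = 1/1767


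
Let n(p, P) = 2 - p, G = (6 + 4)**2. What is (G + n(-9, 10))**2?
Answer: 12321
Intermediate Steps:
G = 100 (G = 10**2 = 100)
(G + n(-9, 10))**2 = (100 + (2 - 1*(-9)))**2 = (100 + (2 + 9))**2 = (100 + 11)**2 = 111**2 = 12321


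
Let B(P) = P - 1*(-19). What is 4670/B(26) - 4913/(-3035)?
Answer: 2878907/27315 ≈ 105.40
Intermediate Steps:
B(P) = 19 + P (B(P) = P + 19 = 19 + P)
4670/B(26) - 4913/(-3035) = 4670/(19 + 26) - 4913/(-3035) = 4670/45 - 4913*(-1/3035) = 4670*(1/45) + 4913/3035 = 934/9 + 4913/3035 = 2878907/27315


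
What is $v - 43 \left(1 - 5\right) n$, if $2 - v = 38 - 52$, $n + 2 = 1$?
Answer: $-156$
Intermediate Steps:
$n = -1$ ($n = -2 + 1 = -1$)
$v = 16$ ($v = 2 - \left(38 - 52\right) = 2 - -14 = 2 + 14 = 16$)
$v - 43 \left(1 - 5\right) n = 16 - 43 \left(1 - 5\right) \left(-1\right) = 16 - 43 \left(\left(-4\right) \left(-1\right)\right) = 16 - 172 = -156$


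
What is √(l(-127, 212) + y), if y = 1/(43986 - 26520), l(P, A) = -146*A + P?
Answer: 101*I*√929418258/17466 ≈ 176.29*I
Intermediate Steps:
l(P, A) = P - 146*A
y = 1/17466 ≈ 5.7254e-5
√(l(-127, 212) + y) = √((-127 - 146*212) + 1/17466) = √((-127 - 30952) + 1/17466) = √(-31079 + 1/17466) = √(-542825813/17466) = 101*I*√929418258/17466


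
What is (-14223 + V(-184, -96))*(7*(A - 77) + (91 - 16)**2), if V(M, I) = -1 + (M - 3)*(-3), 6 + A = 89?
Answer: -77428221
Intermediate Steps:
A = 83 (A = -6 + 89 = 83)
V(M, I) = 8 - 3*M (V(M, I) = -1 + (-3 + M)*(-3) = -1 + (9 - 3*M) = 8 - 3*M)
(-14223 + V(-184, -96))*(7*(A - 77) + (91 - 16)**2) = (-14223 + (8 - 3*(-184)))*(7*(83 - 77) + (91 - 16)**2) = (-14223 + (8 + 552))*(7*6 + 75**2) = (-14223 + 560)*(42 + 5625) = -13663*5667 = -77428221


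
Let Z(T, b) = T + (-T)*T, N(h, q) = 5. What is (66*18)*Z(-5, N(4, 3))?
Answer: -35640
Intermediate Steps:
Z(T, b) = T - T**2
(66*18)*Z(-5, N(4, 3)) = (66*18)*(-5*(1 - 1*(-5))) = 1188*(-5*(1 + 5)) = 1188*(-5*6) = 1188*(-30) = -35640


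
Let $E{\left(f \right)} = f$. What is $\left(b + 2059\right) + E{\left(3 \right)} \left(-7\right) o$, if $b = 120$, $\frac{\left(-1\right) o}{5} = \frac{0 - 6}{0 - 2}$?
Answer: $2494$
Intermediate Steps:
$o = -15$ ($o = - 5 \frac{0 - 6}{0 - 2} = - 5 \left(- \frac{6}{-2}\right) = - 5 \left(\left(-6\right) \left(- \frac{1}{2}\right)\right) = \left(-5\right) 3 = -15$)
$\left(b + 2059\right) + E{\left(3 \right)} \left(-7\right) o = \left(120 + 2059\right) + 3 \left(-7\right) \left(-15\right) = 2179 - -315 = 2179 + 315 = 2494$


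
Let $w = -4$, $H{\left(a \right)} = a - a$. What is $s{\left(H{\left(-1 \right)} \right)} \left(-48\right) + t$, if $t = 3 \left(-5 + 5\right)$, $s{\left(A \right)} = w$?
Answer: $192$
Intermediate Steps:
$H{\left(a \right)} = 0$
$s{\left(A \right)} = -4$
$t = 0$ ($t = 3 \cdot 0 = 0$)
$s{\left(H{\left(-1 \right)} \right)} \left(-48\right) + t = \left(-4\right) \left(-48\right) + 0 = 192 + 0 = 192$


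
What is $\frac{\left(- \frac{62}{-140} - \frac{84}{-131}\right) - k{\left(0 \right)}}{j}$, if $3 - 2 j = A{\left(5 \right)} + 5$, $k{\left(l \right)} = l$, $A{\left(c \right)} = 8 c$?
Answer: $- \frac{9941}{192570} \approx -0.051623$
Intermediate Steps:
$j = -21$ ($j = \frac{3}{2} - \frac{8 \cdot 5 + 5}{2} = \frac{3}{2} - \frac{40 + 5}{2} = \frac{3}{2} - \frac{45}{2} = -21$)
$\frac{\left(- \frac{62}{-140} - \frac{84}{-131}\right) - k{\left(0 \right)}}{j} = \frac{\left(- \frac{62}{-140} - \frac{84}{-131}\right) - 0}{-21} = - \frac{\left(\left(-62\right) \left(- \frac{1}{140}\right) - - \frac{84}{131}\right) + 0}{21} = - \frac{\left(\frac{31}{70} + \frac{84}{131}\right) + 0}{21} = - \frac{\frac{9941}{9170} + 0}{21} = \left(- \frac{1}{21}\right) \frac{9941}{9170} = - \frac{9941}{192570}$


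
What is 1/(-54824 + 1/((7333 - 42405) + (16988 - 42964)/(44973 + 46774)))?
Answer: -3217776760/176411393181987 ≈ -1.8240e-5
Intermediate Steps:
1/(-54824 + 1/((7333 - 42405) + (16988 - 42964)/(44973 + 46774))) = 1/(-54824 + 1/(-35072 - 25976/91747)) = 1/(-54824 + 1/(-3217776760/91747)) = 1/(-54824 - 91747/3217776760) = 1/(-176411393181987/3217776760) = -3217776760/176411393181987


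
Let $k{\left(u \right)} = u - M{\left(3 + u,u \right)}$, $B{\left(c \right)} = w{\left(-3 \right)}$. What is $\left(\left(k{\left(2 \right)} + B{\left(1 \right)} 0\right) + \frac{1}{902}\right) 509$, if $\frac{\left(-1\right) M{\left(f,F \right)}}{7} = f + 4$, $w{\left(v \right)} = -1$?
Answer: $\frac{29843179}{902} \approx 33086.0$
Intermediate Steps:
$B{\left(c \right)} = -1$
$M{\left(f,F \right)} = -28 - 7 f$ ($M{\left(f,F \right)} = - 7 \left(f + 4\right) = - 7 \left(4 + f\right) = -28 - 7 f$)
$k{\left(u \right)} = 49 + 8 u$ ($k{\left(u \right)} = u - \left(-28 - 7 \left(3 + u\right)\right) = u - \left(-28 - \left(21 + 7 u\right)\right) = u - \left(-49 - 7 u\right) = u + \left(49 + 7 u\right) = 49 + 8 u$)
$\left(\left(k{\left(2 \right)} + B{\left(1 \right)} 0\right) + \frac{1}{902}\right) 509 = \left(\left(\left(49 + 8 \cdot 2\right) - 0\right) + \frac{1}{902}\right) 509 = \left(\left(\left(49 + 16\right) + 0\right) + \frac{1}{902}\right) 509 = \left(\left(65 + 0\right) + \frac{1}{902}\right) 509 = \left(65 + \frac{1}{902}\right) 509 = \frac{58631}{902} \cdot 509 = \frac{29843179}{902}$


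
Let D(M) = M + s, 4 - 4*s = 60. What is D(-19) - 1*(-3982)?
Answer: 3949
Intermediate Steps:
s = -14 (s = 1 - ¼*60 = 1 - 15 = -14)
D(M) = -14 + M (D(M) = M - 14 = -14 + M)
D(-19) - 1*(-3982) = (-14 - 19) - 1*(-3982) = -33 + 3982 = 3949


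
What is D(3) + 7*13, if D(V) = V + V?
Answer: 97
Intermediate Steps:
D(V) = 2*V
D(3) + 7*13 = 2*3 + 7*13 = 6 + 91 = 97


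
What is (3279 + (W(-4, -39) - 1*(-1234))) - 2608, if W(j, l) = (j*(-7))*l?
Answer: 813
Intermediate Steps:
W(j, l) = -7*j*l (W(j, l) = (-7*j)*l = -7*j*l)
(3279 + (W(-4, -39) - 1*(-1234))) - 2608 = (3279 + (-7*(-4)*(-39) - 1*(-1234))) - 2608 = (3279 + (-1092 + 1234)) - 2608 = (3279 + 142) - 2608 = 3421 - 2608 = 813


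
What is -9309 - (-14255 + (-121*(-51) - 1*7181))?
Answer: 5956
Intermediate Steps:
-9309 - (-14255 + (-121*(-51) - 1*7181)) = -9309 - (-14255 + (6171 - 7181)) = -9309 - (-14255 - 1010) = -9309 - 1*(-15265) = -9309 + 15265 = 5956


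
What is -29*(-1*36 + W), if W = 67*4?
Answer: -6728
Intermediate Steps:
W = 268
-29*(-1*36 + W) = -29*(-1*36 + 268) = -29*(-36 + 268) = -29*232 = -6728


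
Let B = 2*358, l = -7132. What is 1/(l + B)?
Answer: -1/6416 ≈ -0.00015586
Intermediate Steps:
B = 716
1/(l + B) = 1/(-7132 + 716) = 1/(-6416) = -1/6416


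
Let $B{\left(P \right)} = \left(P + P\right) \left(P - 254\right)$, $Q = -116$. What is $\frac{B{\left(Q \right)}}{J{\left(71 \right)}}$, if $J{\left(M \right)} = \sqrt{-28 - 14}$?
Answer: $- \frac{42920 i \sqrt{42}}{21} \approx - 13245.0 i$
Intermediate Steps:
$B{\left(P \right)} = 2 P \left(-254 + P\right)$
$J{\left(M \right)} = i \sqrt{42}$ ($J{\left(M \right)} = \sqrt{-42} = i \sqrt{42}$)
$\frac{B{\left(Q \right)}}{J{\left(71 \right)}} = \frac{2 \left(-116\right) \left(-254 - 116\right)}{i \sqrt{42}} = 2 \left(-116\right) \left(-370\right) \left(- \frac{i \sqrt{42}}{42}\right) = 85840 \left(- \frac{i \sqrt{42}}{42}\right) = - \frac{42920 i \sqrt{42}}{21}$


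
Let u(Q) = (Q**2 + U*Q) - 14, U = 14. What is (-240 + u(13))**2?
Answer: 9409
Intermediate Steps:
u(Q) = -14 + Q**2 + 14*Q (u(Q) = (Q**2 + 14*Q) - 14 = -14 + Q**2 + 14*Q)
(-240 + u(13))**2 = (-240 + (-14 + 13**2 + 14*13))**2 = (-240 + (-14 + 169 + 182))**2 = (-240 + 337)**2 = 97**2 = 9409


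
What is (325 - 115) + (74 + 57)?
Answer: 341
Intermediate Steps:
(325 - 115) + (74 + 57) = 210 + 131 = 341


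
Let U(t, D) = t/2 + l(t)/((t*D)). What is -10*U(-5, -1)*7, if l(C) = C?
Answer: 245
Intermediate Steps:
U(t, D) = 1/D + t/2 (U(t, D) = t/2 + t/((t*D)) = t*(1/2) + t/((D*t)) = t/2 + t*(1/(D*t)) = t/2 + 1/D = 1/D + t/2)
-10*U(-5, -1)*7 = -10*(1/(-1) + (1/2)*(-5))*7 = -10*(-1 - 5/2)*7 = -10*(-7/2)*7 = 35*7 = 245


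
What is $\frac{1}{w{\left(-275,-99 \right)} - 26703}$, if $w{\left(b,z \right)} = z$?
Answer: $- \frac{1}{26802} \approx -3.7311 \cdot 10^{-5}$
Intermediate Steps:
$\frac{1}{w{\left(-275,-99 \right)} - 26703} = \frac{1}{-99 - 26703} = \frac{1}{-26802} = - \frac{1}{26802}$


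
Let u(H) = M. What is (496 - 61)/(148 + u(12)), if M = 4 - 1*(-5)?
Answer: 435/157 ≈ 2.7707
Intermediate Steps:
M = 9 (M = 4 + 5 = 9)
u(H) = 9
(496 - 61)/(148 + u(12)) = (496 - 61)/(148 + 9) = 435/157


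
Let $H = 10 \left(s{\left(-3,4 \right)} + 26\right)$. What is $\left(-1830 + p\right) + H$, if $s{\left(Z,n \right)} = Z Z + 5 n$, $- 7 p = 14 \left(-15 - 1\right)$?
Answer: $-1248$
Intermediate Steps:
$p = 32$ ($p = - \frac{14 \left(-15 - 1\right)}{7} = - \frac{14 \left(-16\right)}{7} = \left(- \frac{1}{7}\right) \left(-224\right) = 32$)
$s{\left(Z,n \right)} = Z^{2} + 5 n$
$H = 550$ ($H = 10 \left(\left(\left(-3\right)^{2} + 5 \cdot 4\right) + 26\right) = 10 \left(\left(9 + 20\right) + 26\right) = 10 \left(29 + 26\right) = 10 \cdot 55 = 550$)
$\left(-1830 + p\right) + H = \left(-1830 + 32\right) + 550 = -1798 + 550 = -1248$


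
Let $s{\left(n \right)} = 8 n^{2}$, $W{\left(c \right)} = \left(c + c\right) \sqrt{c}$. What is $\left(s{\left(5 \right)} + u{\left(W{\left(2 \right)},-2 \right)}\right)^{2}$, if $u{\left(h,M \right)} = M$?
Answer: $39204$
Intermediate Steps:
$W{\left(c \right)} = 2 c^{\frac{3}{2}}$ ($W{\left(c \right)} = 2 c \sqrt{c} = 2 c^{\frac{3}{2}}$)
$\left(s{\left(5 \right)} + u{\left(W{\left(2 \right)},-2 \right)}\right)^{2} = \left(8 \cdot 5^{2} - 2\right)^{2} = \left(8 \cdot 25 - 2\right)^{2} = \left(200 - 2\right)^{2} = 198^{2} = 39204$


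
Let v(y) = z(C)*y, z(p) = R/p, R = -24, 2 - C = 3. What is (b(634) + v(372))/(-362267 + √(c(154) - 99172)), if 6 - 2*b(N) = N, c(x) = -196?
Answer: -3120567938/131237478657 - 17228*I*√24842/131237478657 ≈ -0.023778 - 2.069e-5*I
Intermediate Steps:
C = -1 (C = 2 - 1*3 = 2 - 3 = -1)
z(p) = -24/p
v(y) = 24*y (v(y) = (-24/(-1))*y = (-24*(-1))*y = 24*y)
b(N) = 3 - N/2
(b(634) + v(372))/(-362267 + √(c(154) - 99172)) = ((3 - ½*634) + 24*372)/(-362267 + √(-196 - 99172)) = ((3 - 317) + 8928)/(-362267 + √(-99368)) = (-314 + 8928)/(-362267 + 2*I*√24842) = 8614/(-362267 + 2*I*√24842)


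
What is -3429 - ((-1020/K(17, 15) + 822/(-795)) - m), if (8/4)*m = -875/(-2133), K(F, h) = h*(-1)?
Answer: -3951922771/1130490 ≈ -3495.8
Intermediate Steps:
K(F, h) = -h
m = 875/4266 (m = (-875/(-2133))/2 = (-875*(-1/2133))/2 = (½)*(875/2133) = 875/4266 ≈ 0.20511)
-3429 - ((-1020/K(17, 15) + 822/(-795)) - m) = -3429 - ((-1020/((-1*15)) + 822/(-795)) - 1*875/4266) = -3429 - ((-1020/(-15) + 822*(-1/795)) - 875/4266) = -3429 - ((-1020*(-1/15) - 274/265) - 875/4266) = -3429 - ((68 - 274/265) - 875/4266) = -3429 - (17746/265 - 875/4266) = -3429 - 1*75472561/1130490 = -3429 - 75472561/1130490 = -3951922771/1130490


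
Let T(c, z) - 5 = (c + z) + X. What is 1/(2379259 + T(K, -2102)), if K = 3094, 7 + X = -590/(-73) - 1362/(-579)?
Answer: 14089/33535475173 ≈ 4.2012e-7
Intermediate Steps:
X = 48389/14089 (X = -7 + (-590/(-73) - 1362/(-579)) = -7 + (-590*(-1/73) - 1362*(-1/579)) = -7 + (590/73 + 454/193) = -7 + 147012/14089 = 48389/14089 ≈ 3.4345)
T(c, z) = 118834/14089 + c + z (T(c, z) = 5 + ((c + z) + 48389/14089) = 5 + (48389/14089 + c + z) = 118834/14089 + c + z)
1/(2379259 + T(K, -2102)) = 1/(2379259 + (118834/14089 + 3094 - 2102)) = 1/(2379259 + 14095122/14089) = 1/(33535475173/14089) = 14089/33535475173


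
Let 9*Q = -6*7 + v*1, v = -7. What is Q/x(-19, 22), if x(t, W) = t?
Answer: 49/171 ≈ 0.28655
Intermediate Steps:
Q = -49/9 (Q = (-6*7 - 7*1)/9 = (-42 - 7)/9 = (1/9)*(-49) = -49/9 ≈ -5.4444)
Q/x(-19, 22) = -49/9/(-19) = -49/9*(-1/19) = 49/171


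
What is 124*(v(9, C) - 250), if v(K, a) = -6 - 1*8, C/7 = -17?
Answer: -32736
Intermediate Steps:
C = -119 (C = 7*(-17) = -119)
v(K, a) = -14 (v(K, a) = -6 - 8 = -14)
124*(v(9, C) - 250) = 124*(-14 - 250) = 124*(-264) = -32736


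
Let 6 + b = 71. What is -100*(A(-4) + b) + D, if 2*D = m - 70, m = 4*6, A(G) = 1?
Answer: -6623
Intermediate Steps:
b = 65 (b = -6 + 71 = 65)
m = 24
D = -23 (D = (24 - 70)/2 = (1/2)*(-46) = -23)
-100*(A(-4) + b) + D = -100*(1 + 65) - 23 = -100*66 - 23 = -6600 - 23 = -6623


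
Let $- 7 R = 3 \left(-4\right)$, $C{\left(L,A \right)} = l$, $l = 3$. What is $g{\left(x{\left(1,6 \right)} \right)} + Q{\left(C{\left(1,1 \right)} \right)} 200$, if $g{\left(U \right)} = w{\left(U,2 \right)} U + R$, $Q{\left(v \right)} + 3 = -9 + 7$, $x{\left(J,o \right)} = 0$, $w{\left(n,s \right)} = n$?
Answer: $- \frac{6988}{7} \approx -998.29$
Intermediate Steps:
$C{\left(L,A \right)} = 3$
$R = \frac{12}{7}$ ($R = - \frac{3 \left(-4\right)}{7} = \left(- \frac{1}{7}\right) \left(-12\right) = \frac{12}{7} \approx 1.7143$)
$Q{\left(v \right)} = -5$ ($Q{\left(v \right)} = -3 + \left(-9 + 7\right) = -3 - 2 = -5$)
$g{\left(U \right)} = \frac{12}{7} + U^{2}$ ($g{\left(U \right)} = U U + \frac{12}{7} = U^{2} + \frac{12}{7} = \frac{12}{7} + U^{2}$)
$g{\left(x{\left(1,6 \right)} \right)} + Q{\left(C{\left(1,1 \right)} \right)} 200 = \left(\frac{12}{7} + 0^{2}\right) - 1000 = \left(\frac{12}{7} + 0\right) - 1000 = \frac{12}{7} - 1000 = - \frac{6988}{7}$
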